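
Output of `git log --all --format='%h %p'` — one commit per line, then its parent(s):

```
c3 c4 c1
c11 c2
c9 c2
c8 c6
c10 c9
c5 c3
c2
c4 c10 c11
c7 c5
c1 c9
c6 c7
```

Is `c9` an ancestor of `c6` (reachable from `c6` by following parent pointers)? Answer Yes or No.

Ancestors of c6 (commits reachable by following parents): {c1, c10, c11, c2, c3, c4, c5, c6, c7, c9}.
c9 is in that set, so it is an ancestor of c6.

Yes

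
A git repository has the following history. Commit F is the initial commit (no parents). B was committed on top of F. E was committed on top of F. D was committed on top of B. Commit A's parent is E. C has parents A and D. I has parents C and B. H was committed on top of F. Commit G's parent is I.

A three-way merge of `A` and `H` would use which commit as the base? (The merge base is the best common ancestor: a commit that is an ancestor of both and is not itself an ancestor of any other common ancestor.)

F

Ancestors of A: {A, E, F}.
Ancestors of H: {F, H}.
Common ancestors: {F}.
The only common ancestor is F, so it is the merge base.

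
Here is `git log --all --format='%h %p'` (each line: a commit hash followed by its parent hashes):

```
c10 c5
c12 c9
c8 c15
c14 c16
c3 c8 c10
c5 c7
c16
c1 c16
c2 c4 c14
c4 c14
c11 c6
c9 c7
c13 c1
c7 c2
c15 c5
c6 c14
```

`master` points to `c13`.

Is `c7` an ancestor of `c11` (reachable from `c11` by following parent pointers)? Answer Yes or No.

Ancestors of c11: {c11, c14, c16, c6}.
c7 is not in that set, so it is not an ancestor of c11.

No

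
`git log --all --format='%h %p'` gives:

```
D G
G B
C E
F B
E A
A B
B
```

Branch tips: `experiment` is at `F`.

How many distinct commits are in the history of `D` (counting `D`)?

Walking parent pointers from D: reachable set = {B, D, G}.
That is 3 commits.

3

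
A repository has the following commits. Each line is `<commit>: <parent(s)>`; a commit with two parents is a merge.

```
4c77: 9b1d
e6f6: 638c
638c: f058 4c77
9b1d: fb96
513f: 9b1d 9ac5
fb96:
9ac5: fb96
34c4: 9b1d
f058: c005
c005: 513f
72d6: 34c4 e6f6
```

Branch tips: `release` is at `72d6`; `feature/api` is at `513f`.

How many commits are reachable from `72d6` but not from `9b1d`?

9

Reachable from 72d6: {34c4, 4c77, 513f, 638c, 72d6, 9ac5, 9b1d, c005, e6f6, f058, fb96}.
Reachable from 9b1d: {9b1d, fb96}.
In 72d6's history but not 9b1d's: {34c4, 4c77, 513f, 638c, 72d6, 9ac5, c005, e6f6, f058} — 9 commits.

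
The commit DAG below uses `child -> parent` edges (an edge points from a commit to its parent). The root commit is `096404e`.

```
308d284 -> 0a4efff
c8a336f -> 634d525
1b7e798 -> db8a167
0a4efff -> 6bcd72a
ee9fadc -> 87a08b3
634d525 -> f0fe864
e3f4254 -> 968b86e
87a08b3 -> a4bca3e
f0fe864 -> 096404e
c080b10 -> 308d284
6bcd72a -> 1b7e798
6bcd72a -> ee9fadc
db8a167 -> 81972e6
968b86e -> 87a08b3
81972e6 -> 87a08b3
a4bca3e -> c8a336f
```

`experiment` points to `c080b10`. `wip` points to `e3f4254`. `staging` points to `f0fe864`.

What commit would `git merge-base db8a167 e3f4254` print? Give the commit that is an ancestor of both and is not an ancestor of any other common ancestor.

87a08b3

Ancestors of db8a167: {096404e, 634d525, 81972e6, 87a08b3, a4bca3e, c8a336f, db8a167, f0fe864}.
Ancestors of e3f4254: {096404e, 634d525, 87a08b3, 968b86e, a4bca3e, c8a336f, e3f4254, f0fe864}.
Common ancestors: {096404e, 634d525, 87a08b3, a4bca3e, c8a336f, f0fe864}.
Among these, 87a08b3 is not an ancestor of any other common ancestor — it is the merge base.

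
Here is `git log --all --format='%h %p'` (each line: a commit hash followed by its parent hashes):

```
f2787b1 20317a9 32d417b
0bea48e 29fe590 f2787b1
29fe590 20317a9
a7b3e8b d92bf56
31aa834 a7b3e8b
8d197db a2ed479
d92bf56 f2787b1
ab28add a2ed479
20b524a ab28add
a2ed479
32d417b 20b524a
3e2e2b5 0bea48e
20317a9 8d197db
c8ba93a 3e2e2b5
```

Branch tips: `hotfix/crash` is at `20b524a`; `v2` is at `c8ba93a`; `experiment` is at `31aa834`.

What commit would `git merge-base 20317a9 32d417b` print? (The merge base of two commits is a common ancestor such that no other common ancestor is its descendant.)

a2ed479

Ancestors of 20317a9: {20317a9, 8d197db, a2ed479}.
Ancestors of 32d417b: {20b524a, 32d417b, a2ed479, ab28add}.
Common ancestors: {a2ed479}.
The only common ancestor is a2ed479, so it is the merge base.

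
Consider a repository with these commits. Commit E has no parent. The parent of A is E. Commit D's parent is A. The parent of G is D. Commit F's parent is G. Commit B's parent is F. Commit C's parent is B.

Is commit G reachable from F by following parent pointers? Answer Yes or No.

Yes

Ancestors of F (commits reachable by following parents): {A, D, E, F, G}.
G is in that set, so it is an ancestor of F.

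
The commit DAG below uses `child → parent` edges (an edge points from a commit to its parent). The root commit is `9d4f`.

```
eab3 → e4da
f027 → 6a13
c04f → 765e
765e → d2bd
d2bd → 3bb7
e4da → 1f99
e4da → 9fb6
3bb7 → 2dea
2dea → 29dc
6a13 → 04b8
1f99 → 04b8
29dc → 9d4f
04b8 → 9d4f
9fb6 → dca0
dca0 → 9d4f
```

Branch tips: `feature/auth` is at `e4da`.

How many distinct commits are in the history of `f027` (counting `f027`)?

4

Walking parent pointers from f027: reachable set = {04b8, 6a13, 9d4f, f027}.
That is 4 commits.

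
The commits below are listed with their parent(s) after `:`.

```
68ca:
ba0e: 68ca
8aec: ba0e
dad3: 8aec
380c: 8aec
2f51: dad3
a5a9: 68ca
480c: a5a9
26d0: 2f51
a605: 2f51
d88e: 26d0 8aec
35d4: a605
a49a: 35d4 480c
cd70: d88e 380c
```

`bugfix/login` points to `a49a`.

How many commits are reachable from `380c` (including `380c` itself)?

Walking parent pointers from 380c: reachable set = {380c, 68ca, 8aec, ba0e}.
That is 4 commits.

4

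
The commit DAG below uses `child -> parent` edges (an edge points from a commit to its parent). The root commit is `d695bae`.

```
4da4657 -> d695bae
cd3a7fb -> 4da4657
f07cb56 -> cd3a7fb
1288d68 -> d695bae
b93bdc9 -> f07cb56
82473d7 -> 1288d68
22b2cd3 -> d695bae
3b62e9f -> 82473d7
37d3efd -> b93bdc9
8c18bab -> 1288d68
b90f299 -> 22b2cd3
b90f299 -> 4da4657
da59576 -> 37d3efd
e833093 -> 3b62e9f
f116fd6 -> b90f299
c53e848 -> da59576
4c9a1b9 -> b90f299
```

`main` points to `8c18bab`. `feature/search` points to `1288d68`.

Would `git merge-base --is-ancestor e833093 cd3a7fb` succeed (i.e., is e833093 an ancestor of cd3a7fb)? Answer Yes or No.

No

Ancestors of cd3a7fb: {4da4657, cd3a7fb, d695bae}.
e833093 is not in that set, so it is not an ancestor of cd3a7fb.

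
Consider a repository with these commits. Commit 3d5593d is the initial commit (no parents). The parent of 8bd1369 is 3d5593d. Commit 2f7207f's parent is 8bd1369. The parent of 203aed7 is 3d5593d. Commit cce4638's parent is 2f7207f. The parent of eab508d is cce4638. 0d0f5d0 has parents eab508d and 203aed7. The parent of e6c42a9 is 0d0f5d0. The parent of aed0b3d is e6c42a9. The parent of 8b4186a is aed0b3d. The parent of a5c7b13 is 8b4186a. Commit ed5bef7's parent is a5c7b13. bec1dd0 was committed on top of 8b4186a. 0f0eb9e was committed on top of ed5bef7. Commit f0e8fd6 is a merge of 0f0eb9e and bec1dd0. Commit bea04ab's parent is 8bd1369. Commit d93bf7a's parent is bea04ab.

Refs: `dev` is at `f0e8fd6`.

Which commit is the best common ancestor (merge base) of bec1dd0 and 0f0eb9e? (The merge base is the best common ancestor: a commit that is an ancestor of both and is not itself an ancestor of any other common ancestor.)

Ancestors of bec1dd0: {0d0f5d0, 203aed7, 2f7207f, 3d5593d, 8b4186a, 8bd1369, aed0b3d, bec1dd0, cce4638, e6c42a9, eab508d}.
Ancestors of 0f0eb9e: {0d0f5d0, 0f0eb9e, 203aed7, 2f7207f, 3d5593d, 8b4186a, 8bd1369, a5c7b13, aed0b3d, cce4638, e6c42a9, eab508d, ed5bef7}.
Common ancestors: {0d0f5d0, 203aed7, 2f7207f, 3d5593d, 8b4186a, 8bd1369, aed0b3d, cce4638, e6c42a9, eab508d}.
Among these, 8b4186a is not an ancestor of any other common ancestor — it is the merge base.

8b4186a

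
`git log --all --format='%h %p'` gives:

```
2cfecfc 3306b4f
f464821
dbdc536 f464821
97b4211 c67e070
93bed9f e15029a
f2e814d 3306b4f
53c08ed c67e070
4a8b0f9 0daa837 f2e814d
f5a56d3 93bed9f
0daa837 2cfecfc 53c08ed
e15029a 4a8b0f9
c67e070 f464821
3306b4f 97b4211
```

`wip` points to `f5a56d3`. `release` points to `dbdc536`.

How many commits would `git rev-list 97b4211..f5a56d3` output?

Reachable from f5a56d3: {0daa837, 2cfecfc, 3306b4f, 4a8b0f9, 53c08ed, 93bed9f, 97b4211, c67e070, e15029a, f2e814d, f464821, f5a56d3}.
Reachable from 97b4211: {97b4211, c67e070, f464821}.
In f5a56d3's history but not 97b4211's: {0daa837, 2cfecfc, 3306b4f, 4a8b0f9, 53c08ed, 93bed9f, e15029a, f2e814d, f5a56d3} — 9 commits.

9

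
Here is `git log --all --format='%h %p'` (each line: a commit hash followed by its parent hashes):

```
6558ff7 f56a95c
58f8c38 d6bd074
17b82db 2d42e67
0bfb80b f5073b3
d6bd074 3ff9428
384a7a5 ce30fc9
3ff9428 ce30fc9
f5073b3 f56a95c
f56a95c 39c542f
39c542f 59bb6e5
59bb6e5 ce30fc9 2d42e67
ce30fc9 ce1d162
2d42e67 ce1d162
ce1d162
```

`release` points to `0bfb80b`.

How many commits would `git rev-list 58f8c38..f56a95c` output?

4

Reachable from f56a95c: {2d42e67, 39c542f, 59bb6e5, ce1d162, ce30fc9, f56a95c}.
Reachable from 58f8c38: {3ff9428, 58f8c38, ce1d162, ce30fc9, d6bd074}.
In f56a95c's history but not 58f8c38's: {2d42e67, 39c542f, 59bb6e5, f56a95c} — 4 commits.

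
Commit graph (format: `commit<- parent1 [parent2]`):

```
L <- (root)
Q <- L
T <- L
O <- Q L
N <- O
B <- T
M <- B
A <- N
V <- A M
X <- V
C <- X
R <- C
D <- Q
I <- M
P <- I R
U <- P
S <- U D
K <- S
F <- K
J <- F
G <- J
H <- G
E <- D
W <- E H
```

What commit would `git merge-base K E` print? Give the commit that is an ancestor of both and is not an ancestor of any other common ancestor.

D

Ancestors of K: {A, B, C, D, I, K, L, M, N, O, P, Q, R, S, T, U, V, X}.
Ancestors of E: {D, E, L, Q}.
Common ancestors: {D, L, Q}.
Among these, D is not an ancestor of any other common ancestor — it is the merge base.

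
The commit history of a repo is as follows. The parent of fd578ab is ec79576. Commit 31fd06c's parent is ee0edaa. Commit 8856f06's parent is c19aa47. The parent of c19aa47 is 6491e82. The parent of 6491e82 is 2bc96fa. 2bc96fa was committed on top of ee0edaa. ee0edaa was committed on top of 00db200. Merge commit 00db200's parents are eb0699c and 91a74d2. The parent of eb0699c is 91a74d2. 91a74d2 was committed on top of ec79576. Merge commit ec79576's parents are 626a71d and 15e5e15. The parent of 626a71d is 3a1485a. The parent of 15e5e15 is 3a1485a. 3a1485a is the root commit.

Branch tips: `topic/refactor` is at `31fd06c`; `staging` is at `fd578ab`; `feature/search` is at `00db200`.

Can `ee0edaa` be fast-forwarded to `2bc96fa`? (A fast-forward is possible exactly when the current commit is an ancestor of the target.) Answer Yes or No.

Yes

A fast-forward from ee0edaa to 2bc96fa is possible iff ee0edaa is an ancestor of 2bc96fa.
Ancestors of 2bc96fa: {00db200, 15e5e15, 2bc96fa, 3a1485a, 626a71d, 91a74d2, eb0699c, ec79576, ee0edaa}.
ee0edaa is among them, so fast-forward is possible.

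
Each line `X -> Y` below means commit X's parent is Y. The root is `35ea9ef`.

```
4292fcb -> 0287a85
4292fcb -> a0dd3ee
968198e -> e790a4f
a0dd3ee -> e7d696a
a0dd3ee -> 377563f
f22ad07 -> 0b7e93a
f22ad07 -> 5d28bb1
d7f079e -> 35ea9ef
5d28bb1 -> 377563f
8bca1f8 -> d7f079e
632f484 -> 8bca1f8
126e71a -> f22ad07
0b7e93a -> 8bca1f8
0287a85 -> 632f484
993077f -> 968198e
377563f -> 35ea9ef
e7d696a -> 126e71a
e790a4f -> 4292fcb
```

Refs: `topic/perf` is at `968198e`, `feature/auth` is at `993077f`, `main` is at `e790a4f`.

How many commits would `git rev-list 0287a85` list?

5

Walking parent pointers from 0287a85: reachable set = {0287a85, 35ea9ef, 632f484, 8bca1f8, d7f079e}.
That is 5 commits.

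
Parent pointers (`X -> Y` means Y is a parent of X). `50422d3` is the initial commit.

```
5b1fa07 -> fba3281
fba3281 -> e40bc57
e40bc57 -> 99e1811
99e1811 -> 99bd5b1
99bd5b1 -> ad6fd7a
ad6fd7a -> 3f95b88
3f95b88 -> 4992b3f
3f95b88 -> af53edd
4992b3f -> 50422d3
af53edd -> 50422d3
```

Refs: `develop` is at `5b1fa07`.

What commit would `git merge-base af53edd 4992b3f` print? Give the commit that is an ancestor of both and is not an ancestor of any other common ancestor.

50422d3

Ancestors of af53edd: {50422d3, af53edd}.
Ancestors of 4992b3f: {4992b3f, 50422d3}.
Common ancestors: {50422d3}.
The only common ancestor is 50422d3, so it is the merge base.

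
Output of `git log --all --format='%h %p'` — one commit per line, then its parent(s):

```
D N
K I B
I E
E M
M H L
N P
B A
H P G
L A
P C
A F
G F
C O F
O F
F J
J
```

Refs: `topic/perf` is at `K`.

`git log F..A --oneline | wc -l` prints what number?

Reachable from A: {A, F, J}.
Reachable from F: {F, J}.
In A's history but not F's: {A} — 1 commit.

1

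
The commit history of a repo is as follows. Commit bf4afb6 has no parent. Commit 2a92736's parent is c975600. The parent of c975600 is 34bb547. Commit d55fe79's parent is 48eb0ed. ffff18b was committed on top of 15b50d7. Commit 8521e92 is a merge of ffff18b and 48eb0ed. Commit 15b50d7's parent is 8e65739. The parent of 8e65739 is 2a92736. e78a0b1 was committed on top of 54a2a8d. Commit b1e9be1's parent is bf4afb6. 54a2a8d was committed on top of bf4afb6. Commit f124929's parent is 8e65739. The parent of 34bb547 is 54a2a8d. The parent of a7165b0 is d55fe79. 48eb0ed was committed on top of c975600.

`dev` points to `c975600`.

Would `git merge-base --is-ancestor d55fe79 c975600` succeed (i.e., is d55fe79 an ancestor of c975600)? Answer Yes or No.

No

Ancestors of c975600: {34bb547, 54a2a8d, bf4afb6, c975600}.
d55fe79 is not in that set, so it is not an ancestor of c975600.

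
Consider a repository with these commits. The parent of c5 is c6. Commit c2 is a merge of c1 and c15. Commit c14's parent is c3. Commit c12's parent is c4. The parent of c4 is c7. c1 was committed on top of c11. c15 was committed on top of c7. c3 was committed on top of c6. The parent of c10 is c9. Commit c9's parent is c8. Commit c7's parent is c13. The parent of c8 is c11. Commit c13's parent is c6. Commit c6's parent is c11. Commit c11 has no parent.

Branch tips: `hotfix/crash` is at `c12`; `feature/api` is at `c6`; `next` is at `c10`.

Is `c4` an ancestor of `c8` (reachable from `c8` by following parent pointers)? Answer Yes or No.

Ancestors of c8: {c11, c8}.
c4 is not in that set, so it is not an ancestor of c8.

No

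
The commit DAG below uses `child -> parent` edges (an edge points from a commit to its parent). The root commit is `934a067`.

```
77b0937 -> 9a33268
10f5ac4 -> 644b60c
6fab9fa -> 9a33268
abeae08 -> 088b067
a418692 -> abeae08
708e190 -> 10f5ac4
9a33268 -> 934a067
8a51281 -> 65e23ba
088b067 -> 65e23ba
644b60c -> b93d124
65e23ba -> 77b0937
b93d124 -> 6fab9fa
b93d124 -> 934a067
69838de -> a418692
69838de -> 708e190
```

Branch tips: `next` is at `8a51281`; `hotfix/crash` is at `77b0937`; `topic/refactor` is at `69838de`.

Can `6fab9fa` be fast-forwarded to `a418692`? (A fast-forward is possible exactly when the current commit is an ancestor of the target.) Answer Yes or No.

No

A fast-forward from 6fab9fa to a418692 is possible iff 6fab9fa is an ancestor of a418692.
Ancestors of a418692: {088b067, 65e23ba, 77b0937, 934a067, 9a33268, a418692, abeae08}.
6fab9fa is not among them, so fast-forward is not possible.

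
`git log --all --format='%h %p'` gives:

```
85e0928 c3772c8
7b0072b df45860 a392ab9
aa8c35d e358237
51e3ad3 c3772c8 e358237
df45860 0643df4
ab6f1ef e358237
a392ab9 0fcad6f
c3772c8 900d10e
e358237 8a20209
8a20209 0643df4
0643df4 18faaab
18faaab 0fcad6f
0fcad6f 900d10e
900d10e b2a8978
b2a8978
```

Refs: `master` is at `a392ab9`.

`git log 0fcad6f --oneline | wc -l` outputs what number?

Walking parent pointers from 0fcad6f: reachable set = {0fcad6f, 900d10e, b2a8978}.
That is 3 commits.

3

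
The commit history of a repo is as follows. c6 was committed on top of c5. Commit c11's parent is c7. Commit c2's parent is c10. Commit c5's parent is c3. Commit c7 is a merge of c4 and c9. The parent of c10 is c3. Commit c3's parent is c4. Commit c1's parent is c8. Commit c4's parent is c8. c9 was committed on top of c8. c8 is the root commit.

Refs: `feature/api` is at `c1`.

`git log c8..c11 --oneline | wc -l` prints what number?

Reachable from c11: {c11, c4, c7, c8, c9}.
Reachable from c8: {c8}.
In c11's history but not c8's: {c11, c4, c7, c9} — 4 commits.

4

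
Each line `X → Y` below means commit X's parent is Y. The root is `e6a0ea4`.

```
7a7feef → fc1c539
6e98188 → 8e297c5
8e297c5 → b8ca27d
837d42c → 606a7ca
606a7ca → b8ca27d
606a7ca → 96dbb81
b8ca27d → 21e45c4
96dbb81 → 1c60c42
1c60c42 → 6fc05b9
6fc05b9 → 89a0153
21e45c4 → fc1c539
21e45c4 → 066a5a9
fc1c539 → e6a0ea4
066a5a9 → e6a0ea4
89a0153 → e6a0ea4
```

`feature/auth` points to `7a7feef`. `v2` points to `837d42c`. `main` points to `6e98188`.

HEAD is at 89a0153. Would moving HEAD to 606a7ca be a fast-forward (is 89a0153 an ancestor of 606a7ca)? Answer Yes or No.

Yes

A fast-forward from 89a0153 to 606a7ca is possible iff 89a0153 is an ancestor of 606a7ca.
Ancestors of 606a7ca: {066a5a9, 1c60c42, 21e45c4, 606a7ca, 6fc05b9, 89a0153, 96dbb81, b8ca27d, e6a0ea4, fc1c539}.
89a0153 is among them, so fast-forward is possible.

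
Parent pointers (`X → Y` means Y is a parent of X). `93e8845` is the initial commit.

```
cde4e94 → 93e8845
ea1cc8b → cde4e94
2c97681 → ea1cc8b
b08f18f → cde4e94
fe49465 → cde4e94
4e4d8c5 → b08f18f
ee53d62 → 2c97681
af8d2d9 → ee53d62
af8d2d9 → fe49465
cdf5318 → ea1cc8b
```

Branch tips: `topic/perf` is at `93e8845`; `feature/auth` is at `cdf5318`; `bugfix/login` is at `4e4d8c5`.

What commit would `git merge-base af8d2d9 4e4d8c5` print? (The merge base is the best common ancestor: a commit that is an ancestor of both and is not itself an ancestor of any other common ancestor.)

cde4e94

Ancestors of af8d2d9: {2c97681, 93e8845, af8d2d9, cde4e94, ea1cc8b, ee53d62, fe49465}.
Ancestors of 4e4d8c5: {4e4d8c5, 93e8845, b08f18f, cde4e94}.
Common ancestors: {93e8845, cde4e94}.
Among these, cde4e94 is not an ancestor of any other common ancestor — it is the merge base.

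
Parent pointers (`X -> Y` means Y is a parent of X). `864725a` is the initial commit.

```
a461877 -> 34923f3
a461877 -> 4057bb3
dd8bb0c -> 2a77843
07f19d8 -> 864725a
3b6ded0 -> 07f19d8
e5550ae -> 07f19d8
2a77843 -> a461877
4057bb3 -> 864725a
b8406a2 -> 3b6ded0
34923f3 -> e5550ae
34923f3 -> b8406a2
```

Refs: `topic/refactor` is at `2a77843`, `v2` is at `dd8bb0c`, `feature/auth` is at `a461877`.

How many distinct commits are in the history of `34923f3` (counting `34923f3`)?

6

Walking parent pointers from 34923f3: reachable set = {07f19d8, 34923f3, 3b6ded0, 864725a, b8406a2, e5550ae}.
That is 6 commits.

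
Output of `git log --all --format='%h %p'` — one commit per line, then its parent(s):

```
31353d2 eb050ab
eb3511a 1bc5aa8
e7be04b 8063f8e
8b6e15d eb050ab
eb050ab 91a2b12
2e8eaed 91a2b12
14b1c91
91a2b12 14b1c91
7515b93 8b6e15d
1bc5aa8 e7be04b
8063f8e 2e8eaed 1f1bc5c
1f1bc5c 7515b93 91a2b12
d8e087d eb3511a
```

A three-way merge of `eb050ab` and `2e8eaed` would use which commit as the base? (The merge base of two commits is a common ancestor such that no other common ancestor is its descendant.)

91a2b12

Ancestors of eb050ab: {14b1c91, 91a2b12, eb050ab}.
Ancestors of 2e8eaed: {14b1c91, 2e8eaed, 91a2b12}.
Common ancestors: {14b1c91, 91a2b12}.
Among these, 91a2b12 is not an ancestor of any other common ancestor — it is the merge base.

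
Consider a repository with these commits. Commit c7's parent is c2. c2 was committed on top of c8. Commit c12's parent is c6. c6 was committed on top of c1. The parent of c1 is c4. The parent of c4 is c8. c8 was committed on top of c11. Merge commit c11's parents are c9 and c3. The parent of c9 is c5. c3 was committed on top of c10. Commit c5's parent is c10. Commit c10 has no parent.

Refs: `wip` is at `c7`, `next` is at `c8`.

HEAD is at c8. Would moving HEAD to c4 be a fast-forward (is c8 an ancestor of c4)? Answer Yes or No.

Yes

A fast-forward from c8 to c4 is possible iff c8 is an ancestor of c4.
Ancestors of c4: {c10, c11, c3, c4, c5, c8, c9}.
c8 is among them, so fast-forward is possible.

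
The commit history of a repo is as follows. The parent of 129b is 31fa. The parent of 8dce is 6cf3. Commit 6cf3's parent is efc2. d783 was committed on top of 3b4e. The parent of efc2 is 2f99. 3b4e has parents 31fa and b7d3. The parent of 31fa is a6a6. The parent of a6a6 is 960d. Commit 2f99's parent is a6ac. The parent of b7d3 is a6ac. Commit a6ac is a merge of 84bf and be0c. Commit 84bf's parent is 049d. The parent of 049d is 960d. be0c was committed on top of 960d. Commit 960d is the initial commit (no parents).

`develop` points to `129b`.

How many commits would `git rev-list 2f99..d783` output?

5

Reachable from d783: {049d, 31fa, 3b4e, 84bf, 960d, a6a6, a6ac, b7d3, be0c, d783}.
Reachable from 2f99: {049d, 2f99, 84bf, 960d, a6ac, be0c}.
In d783's history but not 2f99's: {31fa, 3b4e, a6a6, b7d3, d783} — 5 commits.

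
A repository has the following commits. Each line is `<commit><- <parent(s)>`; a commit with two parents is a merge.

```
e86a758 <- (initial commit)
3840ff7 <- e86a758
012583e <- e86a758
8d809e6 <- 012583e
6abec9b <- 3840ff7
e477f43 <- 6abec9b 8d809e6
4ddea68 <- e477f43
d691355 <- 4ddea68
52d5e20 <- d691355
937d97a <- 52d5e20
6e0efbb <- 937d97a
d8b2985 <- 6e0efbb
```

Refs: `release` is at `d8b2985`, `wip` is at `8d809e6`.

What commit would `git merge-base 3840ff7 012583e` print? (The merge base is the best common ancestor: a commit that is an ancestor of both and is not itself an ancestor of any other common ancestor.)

e86a758

Ancestors of 3840ff7: {3840ff7, e86a758}.
Ancestors of 012583e: {012583e, e86a758}.
Common ancestors: {e86a758}.
The only common ancestor is e86a758, so it is the merge base.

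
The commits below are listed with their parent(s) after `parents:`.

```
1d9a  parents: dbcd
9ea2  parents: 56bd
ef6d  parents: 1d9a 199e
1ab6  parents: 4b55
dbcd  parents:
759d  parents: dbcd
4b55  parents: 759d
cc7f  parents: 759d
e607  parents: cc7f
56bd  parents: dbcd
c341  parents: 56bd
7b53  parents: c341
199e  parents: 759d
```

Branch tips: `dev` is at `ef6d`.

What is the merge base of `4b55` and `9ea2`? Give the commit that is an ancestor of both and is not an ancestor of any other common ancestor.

dbcd

Ancestors of 4b55: {4b55, 759d, dbcd}.
Ancestors of 9ea2: {56bd, 9ea2, dbcd}.
Common ancestors: {dbcd}.
The only common ancestor is dbcd, so it is the merge base.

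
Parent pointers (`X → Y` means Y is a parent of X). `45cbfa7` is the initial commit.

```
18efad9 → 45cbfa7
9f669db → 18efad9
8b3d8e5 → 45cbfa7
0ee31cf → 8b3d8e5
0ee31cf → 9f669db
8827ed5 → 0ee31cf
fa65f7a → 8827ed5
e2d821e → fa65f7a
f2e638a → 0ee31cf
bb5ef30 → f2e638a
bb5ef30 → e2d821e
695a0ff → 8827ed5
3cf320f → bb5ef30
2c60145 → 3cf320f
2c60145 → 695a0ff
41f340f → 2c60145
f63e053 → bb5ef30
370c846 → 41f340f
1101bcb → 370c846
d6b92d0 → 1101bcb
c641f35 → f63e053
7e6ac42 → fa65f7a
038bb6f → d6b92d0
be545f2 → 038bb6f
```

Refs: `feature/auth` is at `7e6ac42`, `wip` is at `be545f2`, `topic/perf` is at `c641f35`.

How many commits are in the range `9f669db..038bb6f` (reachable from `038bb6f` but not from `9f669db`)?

Reachable from 038bb6f: {038bb6f, 0ee31cf, 1101bcb, 18efad9, 2c60145, 370c846, 3cf320f, 41f340f, 45cbfa7, 695a0ff, 8827ed5, 8b3d8e5, 9f669db, bb5ef30, d6b92d0, e2d821e, f2e638a, fa65f7a}.
Reachable from 9f669db: {18efad9, 45cbfa7, 9f669db}.
In 038bb6f's history but not 9f669db's: {038bb6f, 0ee31cf, 1101bcb, 2c60145, 370c846, 3cf320f, 41f340f, 695a0ff, 8827ed5, 8b3d8e5, bb5ef30, d6b92d0, e2d821e, f2e638a, fa65f7a} — 15 commits.

15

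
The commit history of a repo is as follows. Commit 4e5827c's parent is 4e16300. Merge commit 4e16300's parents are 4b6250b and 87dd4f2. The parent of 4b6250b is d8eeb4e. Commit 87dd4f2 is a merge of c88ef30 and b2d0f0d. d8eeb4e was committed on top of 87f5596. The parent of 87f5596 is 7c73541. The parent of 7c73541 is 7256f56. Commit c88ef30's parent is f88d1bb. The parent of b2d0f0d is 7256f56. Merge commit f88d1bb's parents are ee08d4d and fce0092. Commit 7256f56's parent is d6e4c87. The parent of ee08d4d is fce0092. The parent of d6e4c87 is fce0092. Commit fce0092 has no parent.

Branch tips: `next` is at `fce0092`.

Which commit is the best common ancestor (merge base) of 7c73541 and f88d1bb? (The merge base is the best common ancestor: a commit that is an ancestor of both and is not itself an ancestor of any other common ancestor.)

Ancestors of 7c73541: {7256f56, 7c73541, d6e4c87, fce0092}.
Ancestors of f88d1bb: {ee08d4d, f88d1bb, fce0092}.
Common ancestors: {fce0092}.
The only common ancestor is fce0092, so it is the merge base.

fce0092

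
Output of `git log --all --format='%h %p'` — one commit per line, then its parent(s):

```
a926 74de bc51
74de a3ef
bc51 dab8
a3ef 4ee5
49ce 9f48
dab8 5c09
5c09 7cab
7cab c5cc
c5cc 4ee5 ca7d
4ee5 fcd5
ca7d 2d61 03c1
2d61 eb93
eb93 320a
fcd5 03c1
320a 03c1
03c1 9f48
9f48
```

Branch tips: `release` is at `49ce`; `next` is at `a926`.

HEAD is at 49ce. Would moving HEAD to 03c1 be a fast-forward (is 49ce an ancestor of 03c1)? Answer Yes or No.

A fast-forward from 49ce to 03c1 is possible iff 49ce is an ancestor of 03c1.
Ancestors of 03c1: {03c1, 9f48}.
49ce is not among them, so fast-forward is not possible.

No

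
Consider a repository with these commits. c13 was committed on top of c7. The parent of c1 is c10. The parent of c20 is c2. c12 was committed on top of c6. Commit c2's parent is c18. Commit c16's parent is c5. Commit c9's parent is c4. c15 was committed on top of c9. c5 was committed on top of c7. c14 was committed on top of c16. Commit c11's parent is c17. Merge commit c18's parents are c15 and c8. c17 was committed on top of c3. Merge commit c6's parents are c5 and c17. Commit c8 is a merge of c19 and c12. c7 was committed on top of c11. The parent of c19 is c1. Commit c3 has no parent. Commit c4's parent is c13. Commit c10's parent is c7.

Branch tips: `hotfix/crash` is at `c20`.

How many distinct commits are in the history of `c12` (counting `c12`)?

7

Walking parent pointers from c12: reachable set = {c11, c12, c17, c3, c5, c6, c7}.
That is 7 commits.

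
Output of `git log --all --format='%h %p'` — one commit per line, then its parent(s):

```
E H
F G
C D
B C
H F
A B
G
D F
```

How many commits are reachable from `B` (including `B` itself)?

5

Walking parent pointers from B: reachable set = {B, C, D, F, G}.
That is 5 commits.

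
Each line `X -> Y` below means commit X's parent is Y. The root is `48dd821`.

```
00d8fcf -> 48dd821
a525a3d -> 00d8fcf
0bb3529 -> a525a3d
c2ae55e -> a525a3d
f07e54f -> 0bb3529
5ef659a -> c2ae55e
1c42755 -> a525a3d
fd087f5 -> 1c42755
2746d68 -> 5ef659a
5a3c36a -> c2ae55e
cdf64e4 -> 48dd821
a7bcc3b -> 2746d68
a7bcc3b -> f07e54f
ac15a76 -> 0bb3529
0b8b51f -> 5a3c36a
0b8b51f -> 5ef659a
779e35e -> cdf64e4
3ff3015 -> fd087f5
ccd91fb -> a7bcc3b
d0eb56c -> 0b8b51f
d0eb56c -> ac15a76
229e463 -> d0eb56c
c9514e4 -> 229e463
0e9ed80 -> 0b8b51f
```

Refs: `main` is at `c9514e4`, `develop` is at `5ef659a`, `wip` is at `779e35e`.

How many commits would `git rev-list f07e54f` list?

5

Walking parent pointers from f07e54f: reachable set = {00d8fcf, 0bb3529, 48dd821, a525a3d, f07e54f}.
That is 5 commits.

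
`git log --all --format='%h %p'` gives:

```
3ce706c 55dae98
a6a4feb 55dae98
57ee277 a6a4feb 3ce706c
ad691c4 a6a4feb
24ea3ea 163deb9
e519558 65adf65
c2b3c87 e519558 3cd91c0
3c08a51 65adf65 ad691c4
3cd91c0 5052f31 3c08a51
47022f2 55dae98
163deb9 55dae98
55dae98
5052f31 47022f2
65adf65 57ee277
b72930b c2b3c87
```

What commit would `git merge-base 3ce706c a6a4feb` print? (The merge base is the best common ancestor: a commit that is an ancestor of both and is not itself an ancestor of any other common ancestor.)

55dae98

Ancestors of 3ce706c: {3ce706c, 55dae98}.
Ancestors of a6a4feb: {55dae98, a6a4feb}.
Common ancestors: {55dae98}.
The only common ancestor is 55dae98, so it is the merge base.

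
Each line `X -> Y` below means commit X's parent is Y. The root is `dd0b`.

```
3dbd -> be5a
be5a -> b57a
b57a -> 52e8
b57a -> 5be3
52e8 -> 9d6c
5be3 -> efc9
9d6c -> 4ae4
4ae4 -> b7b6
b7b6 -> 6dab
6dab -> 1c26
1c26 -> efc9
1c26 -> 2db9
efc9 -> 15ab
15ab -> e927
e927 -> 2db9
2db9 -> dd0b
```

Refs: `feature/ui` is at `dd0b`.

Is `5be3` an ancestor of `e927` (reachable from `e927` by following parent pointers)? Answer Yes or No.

Ancestors of e927: {2db9, dd0b, e927}.
5be3 is not in that set, so it is not an ancestor of e927.

No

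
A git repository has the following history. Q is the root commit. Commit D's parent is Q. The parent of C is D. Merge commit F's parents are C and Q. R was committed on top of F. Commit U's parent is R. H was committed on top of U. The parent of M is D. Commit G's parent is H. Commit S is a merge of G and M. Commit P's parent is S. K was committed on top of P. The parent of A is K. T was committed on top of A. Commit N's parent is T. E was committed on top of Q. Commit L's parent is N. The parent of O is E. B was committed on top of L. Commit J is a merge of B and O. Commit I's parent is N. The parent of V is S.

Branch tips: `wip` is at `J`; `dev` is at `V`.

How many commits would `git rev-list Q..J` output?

19

Reachable from J: {A, B, C, D, E, F, G, H, J, K, L, M, N, O, P, Q, R, S, T, U}.
Reachable from Q: {Q}.
In J's history but not Q's: {A, B, C, D, E, F, G, H, J, K, L, M, N, O, P, R, S, T, U} — 19 commits.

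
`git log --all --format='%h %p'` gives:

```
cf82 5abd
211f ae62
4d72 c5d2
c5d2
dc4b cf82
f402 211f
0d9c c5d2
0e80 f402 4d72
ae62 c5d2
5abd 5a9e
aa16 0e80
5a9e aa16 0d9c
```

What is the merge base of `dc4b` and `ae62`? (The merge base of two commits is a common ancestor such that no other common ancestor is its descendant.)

ae62

Ancestors of dc4b: {0d9c, 0e80, 211f, 4d72, 5a9e, 5abd, aa16, ae62, c5d2, cf82, dc4b, f402}.
Ancestors of ae62: {ae62, c5d2}.
Common ancestors: {ae62, c5d2}.
Among these, ae62 is not an ancestor of any other common ancestor — it is the merge base.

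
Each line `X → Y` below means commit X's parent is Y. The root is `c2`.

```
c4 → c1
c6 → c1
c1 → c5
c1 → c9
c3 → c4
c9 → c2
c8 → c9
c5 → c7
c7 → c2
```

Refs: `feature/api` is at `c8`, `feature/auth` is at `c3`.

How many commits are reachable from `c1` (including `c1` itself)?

Walking parent pointers from c1: reachable set = {c1, c2, c5, c7, c9}.
That is 5 commits.

5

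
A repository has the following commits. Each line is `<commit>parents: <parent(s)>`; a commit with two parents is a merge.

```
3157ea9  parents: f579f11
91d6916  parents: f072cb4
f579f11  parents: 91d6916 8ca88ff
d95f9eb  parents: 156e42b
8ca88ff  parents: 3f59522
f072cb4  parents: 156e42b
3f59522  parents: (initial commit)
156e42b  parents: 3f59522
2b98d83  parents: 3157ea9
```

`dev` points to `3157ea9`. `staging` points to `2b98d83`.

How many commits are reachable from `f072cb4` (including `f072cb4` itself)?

Walking parent pointers from f072cb4: reachable set = {156e42b, 3f59522, f072cb4}.
That is 3 commits.

3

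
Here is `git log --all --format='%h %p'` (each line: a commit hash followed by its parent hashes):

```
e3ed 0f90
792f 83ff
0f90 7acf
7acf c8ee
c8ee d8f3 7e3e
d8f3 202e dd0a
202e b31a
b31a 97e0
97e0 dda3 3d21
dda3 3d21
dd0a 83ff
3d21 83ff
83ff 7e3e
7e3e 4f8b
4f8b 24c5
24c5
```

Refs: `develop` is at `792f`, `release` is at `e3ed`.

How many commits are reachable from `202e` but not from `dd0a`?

5

Reachable from 202e: {202e, 24c5, 3d21, 4f8b, 7e3e, 83ff, 97e0, b31a, dda3}.
Reachable from dd0a: {24c5, 4f8b, 7e3e, 83ff, dd0a}.
In 202e's history but not dd0a's: {202e, 3d21, 97e0, b31a, dda3} — 5 commits.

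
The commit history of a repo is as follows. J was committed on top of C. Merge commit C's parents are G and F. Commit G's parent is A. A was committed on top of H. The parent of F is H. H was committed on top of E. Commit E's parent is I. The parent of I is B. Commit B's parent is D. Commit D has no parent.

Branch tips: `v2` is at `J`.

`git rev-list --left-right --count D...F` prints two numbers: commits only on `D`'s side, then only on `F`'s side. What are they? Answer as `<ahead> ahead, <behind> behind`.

Reachable from D: {D}.
Reachable from F: {B, D, E, F, H, I}.
Only in D's history (ahead): {} — 0.
Only in F's history (behind): {B, E, F, H, I} — 5.

0 ahead, 5 behind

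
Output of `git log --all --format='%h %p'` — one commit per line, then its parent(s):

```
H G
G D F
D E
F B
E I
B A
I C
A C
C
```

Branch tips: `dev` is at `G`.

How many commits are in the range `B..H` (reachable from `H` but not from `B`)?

6

Reachable from H: {A, B, C, D, E, F, G, H, I}.
Reachable from B: {A, B, C}.
In H's history but not B's: {D, E, F, G, H, I} — 6 commits.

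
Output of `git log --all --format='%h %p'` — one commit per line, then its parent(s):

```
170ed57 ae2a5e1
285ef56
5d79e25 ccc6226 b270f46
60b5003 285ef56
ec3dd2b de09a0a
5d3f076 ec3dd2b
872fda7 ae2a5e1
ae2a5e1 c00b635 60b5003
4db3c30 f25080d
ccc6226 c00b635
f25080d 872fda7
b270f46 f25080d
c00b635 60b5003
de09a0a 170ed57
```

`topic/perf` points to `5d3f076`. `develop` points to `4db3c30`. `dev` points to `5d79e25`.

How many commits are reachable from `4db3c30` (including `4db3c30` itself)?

Walking parent pointers from 4db3c30: reachable set = {285ef56, 4db3c30, 60b5003, 872fda7, ae2a5e1, c00b635, f25080d}.
That is 7 commits.

7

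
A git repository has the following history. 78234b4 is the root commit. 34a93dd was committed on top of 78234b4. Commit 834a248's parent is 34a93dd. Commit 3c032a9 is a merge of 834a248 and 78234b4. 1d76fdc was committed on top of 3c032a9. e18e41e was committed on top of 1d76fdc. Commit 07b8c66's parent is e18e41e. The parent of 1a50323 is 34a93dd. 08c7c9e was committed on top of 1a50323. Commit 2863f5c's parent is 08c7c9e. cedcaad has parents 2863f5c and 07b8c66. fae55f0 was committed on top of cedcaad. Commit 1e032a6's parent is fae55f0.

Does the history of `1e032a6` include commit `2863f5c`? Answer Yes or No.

Yes

Ancestors of 1e032a6 (commits reachable by following parents): {07b8c66, 08c7c9e, 1a50323, 1d76fdc, 1e032a6, 2863f5c, 34a93dd, 3c032a9, 78234b4, 834a248, cedcaad, e18e41e, fae55f0}.
2863f5c is in that set, so it is an ancestor of 1e032a6.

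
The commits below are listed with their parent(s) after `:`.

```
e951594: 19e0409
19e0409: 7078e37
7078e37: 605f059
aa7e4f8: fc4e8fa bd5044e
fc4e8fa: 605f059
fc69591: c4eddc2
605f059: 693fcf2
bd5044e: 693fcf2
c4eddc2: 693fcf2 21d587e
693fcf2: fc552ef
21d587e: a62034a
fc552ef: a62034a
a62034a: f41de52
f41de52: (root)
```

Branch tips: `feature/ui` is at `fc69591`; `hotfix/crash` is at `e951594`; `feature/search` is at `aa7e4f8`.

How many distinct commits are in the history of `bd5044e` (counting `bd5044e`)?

Walking parent pointers from bd5044e: reachable set = {693fcf2, a62034a, bd5044e, f41de52, fc552ef}.
That is 5 commits.

5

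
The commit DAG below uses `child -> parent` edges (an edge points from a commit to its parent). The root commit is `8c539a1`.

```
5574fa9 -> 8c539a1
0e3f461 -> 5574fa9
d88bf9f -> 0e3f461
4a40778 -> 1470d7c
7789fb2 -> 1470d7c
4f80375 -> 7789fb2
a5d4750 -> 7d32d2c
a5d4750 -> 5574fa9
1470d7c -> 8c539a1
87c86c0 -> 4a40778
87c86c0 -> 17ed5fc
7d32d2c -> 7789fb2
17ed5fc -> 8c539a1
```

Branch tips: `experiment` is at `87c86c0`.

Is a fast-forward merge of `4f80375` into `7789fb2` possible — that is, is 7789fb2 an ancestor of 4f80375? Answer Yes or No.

A fast-forward from 7789fb2 to 4f80375 is possible iff 7789fb2 is an ancestor of 4f80375.
Ancestors of 4f80375: {1470d7c, 4f80375, 7789fb2, 8c539a1}.
7789fb2 is among them, so fast-forward is possible.

Yes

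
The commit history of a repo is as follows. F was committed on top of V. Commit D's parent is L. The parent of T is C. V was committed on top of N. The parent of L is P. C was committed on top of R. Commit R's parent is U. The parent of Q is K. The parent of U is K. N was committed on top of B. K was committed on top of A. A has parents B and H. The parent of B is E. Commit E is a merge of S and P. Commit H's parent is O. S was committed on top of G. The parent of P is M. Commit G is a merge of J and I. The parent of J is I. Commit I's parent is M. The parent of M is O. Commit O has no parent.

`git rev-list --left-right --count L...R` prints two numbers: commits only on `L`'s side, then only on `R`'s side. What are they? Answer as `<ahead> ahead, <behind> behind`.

Reachable from L: {L, M, O, P}.
Reachable from R: {A, B, E, G, H, I, J, K, M, O, P, R, S, U}.
Only in L's history (ahead): {L} — 1.
Only in R's history (behind): {A, B, E, G, H, I, J, K, R, S, U} — 11.

1 ahead, 11 behind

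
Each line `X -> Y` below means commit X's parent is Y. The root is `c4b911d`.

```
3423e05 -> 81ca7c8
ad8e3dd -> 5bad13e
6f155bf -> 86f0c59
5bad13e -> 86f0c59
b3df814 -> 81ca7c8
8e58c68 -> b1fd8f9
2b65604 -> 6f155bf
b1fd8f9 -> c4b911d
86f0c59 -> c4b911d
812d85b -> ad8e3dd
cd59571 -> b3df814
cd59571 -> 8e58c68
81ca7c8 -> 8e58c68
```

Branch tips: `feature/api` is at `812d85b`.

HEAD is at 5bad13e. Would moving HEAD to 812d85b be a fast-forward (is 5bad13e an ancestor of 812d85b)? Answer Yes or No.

Yes

A fast-forward from 5bad13e to 812d85b is possible iff 5bad13e is an ancestor of 812d85b.
Ancestors of 812d85b: {5bad13e, 812d85b, 86f0c59, ad8e3dd, c4b911d}.
5bad13e is among them, so fast-forward is possible.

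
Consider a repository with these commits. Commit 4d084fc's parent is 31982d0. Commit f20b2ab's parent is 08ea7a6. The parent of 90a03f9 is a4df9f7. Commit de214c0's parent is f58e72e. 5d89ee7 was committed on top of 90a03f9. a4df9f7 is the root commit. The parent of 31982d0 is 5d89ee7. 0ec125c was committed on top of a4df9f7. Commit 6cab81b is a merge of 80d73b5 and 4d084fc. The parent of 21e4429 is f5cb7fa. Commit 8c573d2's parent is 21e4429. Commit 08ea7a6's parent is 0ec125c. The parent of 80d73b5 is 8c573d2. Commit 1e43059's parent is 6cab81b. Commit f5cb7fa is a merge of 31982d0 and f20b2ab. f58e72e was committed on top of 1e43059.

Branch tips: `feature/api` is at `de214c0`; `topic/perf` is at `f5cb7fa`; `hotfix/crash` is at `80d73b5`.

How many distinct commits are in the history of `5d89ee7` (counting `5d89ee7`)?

Walking parent pointers from 5d89ee7: reachable set = {5d89ee7, 90a03f9, a4df9f7}.
That is 3 commits.

3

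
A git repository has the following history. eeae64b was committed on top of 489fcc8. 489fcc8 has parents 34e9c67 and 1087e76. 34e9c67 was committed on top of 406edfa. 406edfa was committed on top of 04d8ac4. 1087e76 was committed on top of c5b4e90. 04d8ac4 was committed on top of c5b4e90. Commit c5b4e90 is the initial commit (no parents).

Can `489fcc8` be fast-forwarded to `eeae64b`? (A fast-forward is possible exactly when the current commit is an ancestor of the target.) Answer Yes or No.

A fast-forward from 489fcc8 to eeae64b is possible iff 489fcc8 is an ancestor of eeae64b.
Ancestors of eeae64b: {04d8ac4, 1087e76, 34e9c67, 406edfa, 489fcc8, c5b4e90, eeae64b}.
489fcc8 is among them, so fast-forward is possible.

Yes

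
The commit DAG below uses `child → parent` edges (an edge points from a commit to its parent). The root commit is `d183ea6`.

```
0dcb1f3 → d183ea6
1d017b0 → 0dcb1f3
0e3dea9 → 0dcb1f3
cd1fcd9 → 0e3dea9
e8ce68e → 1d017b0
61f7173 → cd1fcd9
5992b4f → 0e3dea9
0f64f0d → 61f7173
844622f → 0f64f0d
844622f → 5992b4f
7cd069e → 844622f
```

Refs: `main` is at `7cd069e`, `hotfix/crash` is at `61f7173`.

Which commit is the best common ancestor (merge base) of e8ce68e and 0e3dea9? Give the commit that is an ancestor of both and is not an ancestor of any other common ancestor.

Ancestors of e8ce68e: {0dcb1f3, 1d017b0, d183ea6, e8ce68e}.
Ancestors of 0e3dea9: {0dcb1f3, 0e3dea9, d183ea6}.
Common ancestors: {0dcb1f3, d183ea6}.
Among these, 0dcb1f3 is not an ancestor of any other common ancestor — it is the merge base.

0dcb1f3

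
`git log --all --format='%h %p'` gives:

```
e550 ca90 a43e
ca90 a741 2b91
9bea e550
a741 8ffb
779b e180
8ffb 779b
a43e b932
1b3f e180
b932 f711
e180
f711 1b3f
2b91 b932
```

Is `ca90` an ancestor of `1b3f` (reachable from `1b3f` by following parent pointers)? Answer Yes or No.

No

Ancestors of 1b3f: {1b3f, e180}.
ca90 is not in that set, so it is not an ancestor of 1b3f.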